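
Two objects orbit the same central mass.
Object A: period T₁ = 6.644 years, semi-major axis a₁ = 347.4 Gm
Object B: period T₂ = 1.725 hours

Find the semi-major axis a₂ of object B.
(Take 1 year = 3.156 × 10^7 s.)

Convert to SI: T₁ = 6.644 years = 2.09685e+08 s; a₁ = 347.4 Gm = 3.474e+11 m; T₂ = 1.725 hours = 6210 s.
Kepler's third law: (T₁/T₂)² = (a₁/a₂)³ ⇒ a₂ = a₁ · (T₂/T₁)^(2/3).
T₂/T₁ = 6210 / 2.09685e+08 = 2.96159e-05.
a₂ = 3.474e+11 · (2.96159e-05)^(2/3) m ≈ 3.325e+08 m = 332.5 Mm.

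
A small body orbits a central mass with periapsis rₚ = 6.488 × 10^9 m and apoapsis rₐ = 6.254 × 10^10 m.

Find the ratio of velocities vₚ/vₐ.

Conservation of angular momentum gives rₚvₚ = rₐvₐ, so vₚ/vₐ = rₐ/rₚ.
vₚ/vₐ = 6.254e+10 / 6.488e+09 ≈ 9.639.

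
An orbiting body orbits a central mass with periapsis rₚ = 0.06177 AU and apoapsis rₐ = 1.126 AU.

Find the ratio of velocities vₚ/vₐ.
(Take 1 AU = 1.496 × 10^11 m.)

Convert to SI: rₚ = 0.06177 AU = 9.24079e+09 m; rₐ = 1.126 AU = 1.6845e+11 m.
Conservation of angular momentum gives rₚvₚ = rₐvₐ, so vₚ/vₐ = rₐ/rₚ.
vₚ/vₐ = 1.6845e+11 / 9.24079e+09 ≈ 18.23.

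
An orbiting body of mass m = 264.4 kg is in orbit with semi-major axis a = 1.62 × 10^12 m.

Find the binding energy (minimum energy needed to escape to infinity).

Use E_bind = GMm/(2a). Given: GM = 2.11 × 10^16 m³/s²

Total orbital energy is E = −GMm/(2a); binding energy is E_bind = −E = GMm/(2a).
E_bind = 2.11e+16 · 264.4 / (2 · 1.62e+12) J ≈ 1.722e+06 J = 1.722 MJ.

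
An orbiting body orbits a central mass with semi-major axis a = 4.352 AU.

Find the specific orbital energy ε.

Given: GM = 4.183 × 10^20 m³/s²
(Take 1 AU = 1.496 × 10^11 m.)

Convert to SI: a = 4.352 AU = 6.51059e+11 m.
ε = −GM / (2a).
ε = −4.183e+20 / (2 · 6.51059e+11) J/kg ≈ -3.212e+08 J/kg = -321.2 MJ/kg.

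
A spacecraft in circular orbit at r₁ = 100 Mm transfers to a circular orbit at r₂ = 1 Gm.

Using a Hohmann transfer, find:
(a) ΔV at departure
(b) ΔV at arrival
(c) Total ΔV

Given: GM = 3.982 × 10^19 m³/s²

Convert to SI: r₁ = 100 Mm = 1e+08 m; r₂ = 1 Gm = 1e+09 m.
Transfer semi-major axis: a_t = (r₁ + r₂)/2 = (1e+08 + 1e+09)/2 = 5.5e+08 m.
Circular speeds: v₁ = √(GM/r₁) = 631031 m/s, v₂ = √(GM/r₂) = 199549 m/s.
Transfer speeds (vis-viva v² = GM(2/r − 1/a_t)): v₁ᵗ = 850882 m/s, v₂ᵗ = 85088.2 m/s.
(a) ΔV₁ = |v₁ᵗ − v₁| ≈ 2.199e+05 m/s = 219.9 km/s.
(b) ΔV₂ = |v₂ − v₂ᵗ| ≈ 1.145e+05 m/s = 114.5 km/s.
(c) ΔV_total = ΔV₁ + ΔV₂ ≈ 3.343e+05 m/s = 334.3 km/s.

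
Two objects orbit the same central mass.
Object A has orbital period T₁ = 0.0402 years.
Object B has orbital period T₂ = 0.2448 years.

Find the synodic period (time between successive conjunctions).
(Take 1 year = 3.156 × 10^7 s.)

Convert to SI: T₁ = 0.0402 years = 1.26871e+06 s; T₂ = 0.2448 years = 7.72589e+06 s.
T_syn = |T₁ · T₂ / (T₁ − T₂)|.
T_syn = |1.26871e+06 · 7.72589e+06 / (1.26871e+06 − 7.72589e+06)| s ≈ 1.518e+06 s = 0.0481 years.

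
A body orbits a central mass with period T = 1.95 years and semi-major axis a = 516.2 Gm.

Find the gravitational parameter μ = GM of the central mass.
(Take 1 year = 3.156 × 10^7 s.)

Convert to SI: T = 1.95 years = 6.1542e+07 s; a = 516.2 Gm = 5.162e+11 m.
GM = 4π² · a³ / T².
GM = 4π² · (5.162e+11)³ / (6.1542e+07)² m³/s² ≈ 1.434e+21 m³/s² = 1.434 × 10^21 m³/s².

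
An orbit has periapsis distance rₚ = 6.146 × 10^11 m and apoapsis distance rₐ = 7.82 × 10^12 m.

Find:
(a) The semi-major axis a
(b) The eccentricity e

(a) a = (rₚ + rₐ) / 2 = (6.146e+11 + 7.82e+12) / 2 ≈ 4.217e+12 m = 4.217 × 10^12 m.
(b) e = (rₐ − rₚ) / (rₐ + rₚ) = (7.82e+12 − 6.146e+11) / (7.82e+12 + 6.146e+11) ≈ 0.8543.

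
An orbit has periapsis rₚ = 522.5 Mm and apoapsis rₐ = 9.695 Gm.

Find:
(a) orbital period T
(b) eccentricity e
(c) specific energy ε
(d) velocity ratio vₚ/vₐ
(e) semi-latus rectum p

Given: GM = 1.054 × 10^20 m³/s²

Convert to SI: rₚ = 522.5 Mm = 5.225e+08 m; rₐ = 9.695 Gm = 9.695e+09 m.
(a) With a = (rₚ + rₐ)/2 = 5.10875e+09 m, T = 2π √(a³/GM) = 2π √((5.10875e+09)³/1.054e+20) s ≈ 2.235e+05 s
(b) e = (rₐ − rₚ)/(rₐ + rₚ) = (9.695e+09 − 5.225e+08)/(9.695e+09 + 5.225e+08) ≈ 0.8977
(c) With a = (rₚ + rₐ)/2 = 5.10875e+09 m, ε = −GM/(2a) = −1.054e+20/(2 · 5.10875e+09) J/kg ≈ -1.032e+10 J/kg
(d) Conservation of angular momentum (rₚvₚ = rₐvₐ) gives vₚ/vₐ = rₐ/rₚ = 9.695e+09/5.225e+08 ≈ 18.56
(e) From a = (rₚ + rₐ)/2 = 5.10875e+09 m and e = (rₐ − rₚ)/(rₐ + rₚ) = 0.897724, p = a(1 − e²) = 5.10875e+09 · (1 − (0.897724)²) ≈ 9.916e+08 m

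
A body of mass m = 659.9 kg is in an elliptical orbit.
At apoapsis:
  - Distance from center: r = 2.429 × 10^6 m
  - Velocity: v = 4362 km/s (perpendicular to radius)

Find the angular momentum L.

Convert to SI: v = 4362 km/s = 4.362e+06 m/s.
Since v is perpendicular to r, L = m · v · r.
L = 659.9 · 4.362e+06 · 2.429e+06 kg·m²/s ≈ 6.992e+15 kg·m²/s.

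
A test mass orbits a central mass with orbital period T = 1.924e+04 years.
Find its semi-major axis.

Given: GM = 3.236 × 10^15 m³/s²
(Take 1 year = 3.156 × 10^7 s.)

Convert to SI: T = 1.924e+04 years = 6.07214e+11 s.
Invert Kepler's third law: a = (GM · T² / (4π²))^(1/3).
Substituting T = 6.07214e+11 s and GM = 3.236e+15 m³/s²:
a = (3.236e+15 · (6.07214e+11)² / (4π²))^(1/3) m
a ≈ 3.115e+12 m = 3.115 × 10^12 m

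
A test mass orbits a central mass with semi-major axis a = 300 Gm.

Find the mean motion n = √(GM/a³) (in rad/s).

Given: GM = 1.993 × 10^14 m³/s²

Convert to SI: a = 300 Gm = 3e+11 m.
n = √(GM / a³).
n = √(1.993e+14 / (3e+11)³) rad/s ≈ 8.592e-11 rad/s.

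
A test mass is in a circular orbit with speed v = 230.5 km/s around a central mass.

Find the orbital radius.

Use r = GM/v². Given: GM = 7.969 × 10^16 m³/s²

Convert to SI: v = 230.5 km/s = 230500 m/s.
For a circular orbit, v² = GM / r, so r = GM / v².
r = 7.969e+16 / (230500)² m ≈ 1.5e+06 m = 1.5 Mm.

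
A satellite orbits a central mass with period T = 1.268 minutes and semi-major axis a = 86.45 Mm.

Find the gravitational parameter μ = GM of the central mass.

Convert to SI: T = 1.268 minutes = 76.08 s; a = 86.45 Mm = 8.645e+07 m.
GM = 4π² · a³ / T².
GM = 4π² · (8.645e+07)³ / (76.08)² m³/s² ≈ 4.407e+21 m³/s² = 4.407 × 10^21 m³/s².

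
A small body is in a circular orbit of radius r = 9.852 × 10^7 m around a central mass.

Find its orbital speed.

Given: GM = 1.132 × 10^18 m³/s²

For a circular orbit, gravity supplies the centripetal force, so v = √(GM / r).
v = √(1.132e+18 / 9.852e+07) m/s ≈ 1.072e+05 m/s = 107.2 km/s.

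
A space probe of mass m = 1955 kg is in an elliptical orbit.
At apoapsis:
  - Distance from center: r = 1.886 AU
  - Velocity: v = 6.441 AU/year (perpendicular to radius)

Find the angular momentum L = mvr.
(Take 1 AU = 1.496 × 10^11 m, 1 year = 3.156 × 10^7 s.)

Convert to SI: r = 1.886 AU = 2.82146e+11 m; v = 6.441 AU/year = 30531.5 m/s.
Since v is perpendicular to r, L = m · v · r.
L = 1955 · 30531.5 · 2.82146e+11 kg·m²/s ≈ 1.684e+19 kg·m²/s.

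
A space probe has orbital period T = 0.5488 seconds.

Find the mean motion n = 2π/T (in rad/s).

n = 2π / T.
n = 2π / 0.5488 s ≈ 11.45 rad/s.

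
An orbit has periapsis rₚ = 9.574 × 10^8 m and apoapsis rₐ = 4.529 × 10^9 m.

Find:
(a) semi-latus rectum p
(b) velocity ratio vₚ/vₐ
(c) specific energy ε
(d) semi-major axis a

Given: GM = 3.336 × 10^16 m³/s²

(a) From a = (rₚ + rₐ)/2 = 2.7432e+09 m and e = (rₐ − rₚ)/(rₐ + rₚ) = 0.650992, p = a(1 − e²) = 2.7432e+09 · (1 − (0.650992)²) ≈ 1.581e+09 m
(b) Conservation of angular momentum (rₚvₚ = rₐvₐ) gives vₚ/vₐ = rₐ/rₚ = 4.529e+09/9.574e+08 ≈ 4.731
(c) With a = (rₚ + rₐ)/2 = 2.7432e+09 m, ε = −GM/(2a) = −3.336e+16/(2 · 2.7432e+09) J/kg ≈ -6.08e+06 J/kg
(d) a = (rₚ + rₐ)/2 = (9.574e+08 + 4.529e+09)/2 ≈ 2.743e+09 m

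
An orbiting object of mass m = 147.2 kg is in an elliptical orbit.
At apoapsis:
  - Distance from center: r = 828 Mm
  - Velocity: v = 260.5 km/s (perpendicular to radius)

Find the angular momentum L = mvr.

Convert to SI: r = 828 Mm = 8.28e+08 m; v = 260.5 km/s = 260500 m/s.
Since v is perpendicular to r, L = m · v · r.
L = 147.2 · 260500 · 8.28e+08 kg·m²/s ≈ 3.175e+16 kg·m²/s.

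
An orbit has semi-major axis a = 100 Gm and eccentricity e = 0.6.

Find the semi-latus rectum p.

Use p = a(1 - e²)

Convert to SI: a = 100 Gm = 1e+11 m.
p = a (1 − e²).
p = 1e+11 · (1 − (0.6)²) = 1e+11 · 0.64 ≈ 6.4e+10 m = 64 Gm.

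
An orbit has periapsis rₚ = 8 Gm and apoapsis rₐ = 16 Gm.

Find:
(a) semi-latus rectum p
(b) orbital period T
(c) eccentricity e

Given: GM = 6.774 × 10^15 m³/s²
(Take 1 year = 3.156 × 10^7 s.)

Convert to SI: rₚ = 8 Gm = 8e+09 m; rₐ = 16 Gm = 1.6e+10 m.
(a) From a = (rₚ + rₐ)/2 = 1.2e+10 m and e = (rₐ − rₚ)/(rₐ + rₚ) = 0.333333, p = a(1 − e²) = 1.2e+10 · (1 − (0.333333)²) ≈ 1.067e+10 m
(b) With a = (rₚ + rₐ)/2 = 1.2e+10 m, T = 2π √(a³/GM) = 2π √((1.2e+10)³/6.774e+15) s ≈ 1.004e+08 s
(c) e = (rₐ − rₚ)/(rₐ + rₚ) = (1.6e+10 − 8e+09)/(1.6e+10 + 8e+09) ≈ 0.3333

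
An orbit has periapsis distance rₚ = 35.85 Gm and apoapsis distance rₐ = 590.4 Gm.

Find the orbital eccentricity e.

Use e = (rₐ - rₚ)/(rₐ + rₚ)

Convert to SI: rₚ = 35.85 Gm = 3.585e+10 m; rₐ = 590.4 Gm = 5.904e+11 m.
e = (rₐ − rₚ) / (rₐ + rₚ).
e = (5.904e+11 − 3.585e+10) / (5.904e+11 + 3.585e+10) = 5.5455e+11 / 6.2625e+11 ≈ 0.8855.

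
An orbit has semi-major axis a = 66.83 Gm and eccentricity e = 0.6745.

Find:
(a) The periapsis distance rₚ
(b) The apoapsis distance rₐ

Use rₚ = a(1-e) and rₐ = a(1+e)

Convert to SI: a = 66.83 Gm = 6.683e+10 m.
(a) rₚ = a(1 − e) = 6.683e+10 · (1 − 0.6745) = 6.683e+10 · 0.3255 ≈ 2.175e+10 m = 21.75 Gm.
(b) rₐ = a(1 + e) = 6.683e+10 · (1 + 0.6745) = 6.683e+10 · 1.6745 ≈ 1.119e+11 m = 111.9 Gm.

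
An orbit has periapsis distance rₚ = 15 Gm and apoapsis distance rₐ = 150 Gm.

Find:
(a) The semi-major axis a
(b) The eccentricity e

Convert to SI: rₚ = 15 Gm = 1.5e+10 m; rₐ = 150 Gm = 1.5e+11 m.
(a) a = (rₚ + rₐ) / 2 = (1.5e+10 + 1.5e+11) / 2 ≈ 8.25e+10 m = 82.5 Gm.
(b) e = (rₐ − rₚ) / (rₐ + rₚ) = (1.5e+11 − 1.5e+10) / (1.5e+11 + 1.5e+10) ≈ 0.8182.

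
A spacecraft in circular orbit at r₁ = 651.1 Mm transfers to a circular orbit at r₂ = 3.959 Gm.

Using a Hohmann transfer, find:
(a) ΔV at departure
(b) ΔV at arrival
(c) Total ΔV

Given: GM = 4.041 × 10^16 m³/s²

Convert to SI: r₁ = 651.1 Mm = 6.511e+08 m; r₂ = 3.959 Gm = 3.959e+09 m.
Transfer semi-major axis: a_t = (r₁ + r₂)/2 = (6.511e+08 + 3.959e+09)/2 = 2.30505e+09 m.
Circular speeds: v₁ = √(GM/r₁) = 7878.08 m/s, v₂ = √(GM/r₂) = 3194.86 m/s.
Transfer speeds (vis-viva v² = GM(2/r − 1/a_t)): v₁ᵗ = 10324.6 m/s, v₂ᵗ = 1697.99 m/s.
(a) ΔV₁ = |v₁ᵗ − v₁| ≈ 2447 m/s = 2.447 km/s.
(b) ΔV₂ = |v₂ − v₂ᵗ| ≈ 1497 m/s = 1.497 km/s.
(c) ΔV_total = ΔV₁ + ΔV₂ ≈ 3943 m/s = 3.943 km/s.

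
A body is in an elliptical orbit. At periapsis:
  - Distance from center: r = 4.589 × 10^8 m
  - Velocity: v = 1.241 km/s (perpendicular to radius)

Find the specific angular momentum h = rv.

Convert to SI: v = 1.241 km/s = 1241 m/s.
With v perpendicular to r, h = r · v.
h = 4.589e+08 · 1241 m²/s ≈ 5.695e+11 m²/s.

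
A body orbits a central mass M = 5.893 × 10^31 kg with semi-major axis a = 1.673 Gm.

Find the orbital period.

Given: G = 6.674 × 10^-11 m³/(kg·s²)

Convert to SI: a = 1.673 Gm = 1.673e+09 m.
GM = G · M = 6.674e-11 · 5.893e+31 = 3.93299e+21 m³/s².
Kepler's third law: T = 2π √(a³ / GM).
Substituting a = 1.673e+09 m and GM = 3.93299e+21 m³/s²:
T = 2π √((1.673e+09)³ / 3.93299e+21) s
T ≈ 6856 s = 1.904 hours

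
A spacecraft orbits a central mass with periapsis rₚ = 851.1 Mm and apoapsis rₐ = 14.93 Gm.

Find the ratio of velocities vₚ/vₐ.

Convert to SI: rₚ = 851.1 Mm = 8.511e+08 m; rₐ = 14.93 Gm = 1.493e+10 m.
Conservation of angular momentum gives rₚvₚ = rₐvₐ, so vₚ/vₐ = rₐ/rₚ.
vₚ/vₐ = 1.493e+10 / 8.511e+08 ≈ 17.54.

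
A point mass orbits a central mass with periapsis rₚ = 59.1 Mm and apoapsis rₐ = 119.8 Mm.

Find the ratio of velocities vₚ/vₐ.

Convert to SI: rₚ = 59.1 Mm = 5.91e+07 m; rₐ = 119.8 Mm = 1.198e+08 m.
Conservation of angular momentum gives rₚvₚ = rₐvₐ, so vₚ/vₐ = rₐ/rₚ.
vₚ/vₐ = 1.198e+08 / 5.91e+07 ≈ 2.027.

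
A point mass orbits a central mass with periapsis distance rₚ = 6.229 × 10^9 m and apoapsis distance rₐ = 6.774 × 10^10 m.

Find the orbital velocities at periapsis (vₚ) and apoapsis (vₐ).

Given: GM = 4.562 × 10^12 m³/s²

Use the vis-viva equation v² = GM(2/r − 1/a) with a = (rₚ + rₐ)/2 = (6.229e+09 + 6.774e+10)/2 = 3.69845e+10 m.
vₚ = √(GM · (2/rₚ − 1/a)) = √(4.562e+12 · (2/6.229e+09 − 1/3.69845e+10)) m/s ≈ 36.63 m/s = 36.63 m/s.
vₐ = √(GM · (2/rₐ − 1/a)) = √(4.562e+12 · (2/6.774e+10 − 1/3.69845e+10)) m/s ≈ 3.368 m/s = 3.368 m/s.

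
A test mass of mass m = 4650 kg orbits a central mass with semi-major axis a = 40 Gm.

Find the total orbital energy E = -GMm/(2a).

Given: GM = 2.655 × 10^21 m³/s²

Convert to SI: a = 40 Gm = 4e+10 m.
E = −GMm / (2a).
E = −2.655e+21 · 4650 / (2 · 4e+10) J ≈ -1.543e+14 J = -154.3 TJ.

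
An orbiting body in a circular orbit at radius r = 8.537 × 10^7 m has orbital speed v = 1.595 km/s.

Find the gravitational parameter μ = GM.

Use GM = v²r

Convert to SI: v = 1.595 km/s = 1595 m/s.
For a circular orbit v² = GM/r, so GM = v² · r.
GM = (1595)² · 8.537e+07 m³/s² ≈ 2.172e+14 m³/s² = 2.172 × 10^14 m³/s².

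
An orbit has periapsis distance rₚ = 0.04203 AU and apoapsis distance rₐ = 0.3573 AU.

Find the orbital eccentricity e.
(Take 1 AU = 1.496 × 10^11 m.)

Convert to SI: rₚ = 0.04203 AU = 6.28769e+09 m; rₐ = 0.3573 AU = 5.34521e+10 m.
e = (rₐ − rₚ) / (rₐ + rₚ).
e = (5.34521e+10 − 6.28769e+09) / (5.34521e+10 + 6.28769e+09) = 4.71644e+10 / 5.97398e+10 ≈ 0.7895.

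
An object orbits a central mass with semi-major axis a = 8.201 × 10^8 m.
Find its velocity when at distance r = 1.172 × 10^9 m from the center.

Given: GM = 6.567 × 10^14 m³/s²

Vis-viva: v = √(GM · (2/r − 1/a)).
2/r − 1/a = 2/1.172e+09 − 1/8.201e+08 = 4.87121e-10 m⁻¹.
v = √(6.567e+14 · 4.87121e-10) m/s ≈ 565.6 m/s = 565.6 m/s.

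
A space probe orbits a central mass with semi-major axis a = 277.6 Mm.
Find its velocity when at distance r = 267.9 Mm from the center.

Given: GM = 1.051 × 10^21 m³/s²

Convert to SI: a = 277.6 Mm = 2.776e+08 m; r = 267.9 Mm = 2.679e+08 m.
Vis-viva: v = √(GM · (2/r − 1/a)).
2/r − 1/a = 2/2.679e+08 − 1/2.776e+08 = 3.86317e-09 m⁻¹.
v = √(1.051e+21 · 3.86317e-09) m/s ≈ 2.015e+06 m/s = 2015 km/s.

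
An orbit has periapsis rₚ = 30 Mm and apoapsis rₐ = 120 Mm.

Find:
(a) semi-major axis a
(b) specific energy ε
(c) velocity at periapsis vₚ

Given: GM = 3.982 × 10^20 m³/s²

Convert to SI: rₚ = 30 Mm = 3e+07 m; rₐ = 120 Mm = 1.2e+08 m.
(a) a = (rₚ + rₐ)/2 = (3e+07 + 1.2e+08)/2 ≈ 7.5e+07 m
(b) With a = (rₚ + rₐ)/2 = 7.5e+07 m, ε = −GM/(2a) = −3.982e+20/(2 · 7.5e+07) J/kg ≈ -2.655e+12 J/kg
(c) With a = (rₚ + rₐ)/2 = 7.5e+07 m, vₚ = √(GM (2/rₚ − 1/a)) = √(3.982e+20 · (2/3e+07 − 1/7.5e+07)) m/s ≈ 4.608e+06 m/s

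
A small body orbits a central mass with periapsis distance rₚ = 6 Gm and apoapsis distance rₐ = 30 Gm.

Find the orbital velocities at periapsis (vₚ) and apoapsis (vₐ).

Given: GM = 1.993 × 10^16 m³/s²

Convert to SI: rₚ = 6 Gm = 6e+09 m; rₐ = 30 Gm = 3e+10 m.
Use the vis-viva equation v² = GM(2/r − 1/a) with a = (rₚ + rₐ)/2 = (6e+09 + 3e+10)/2 = 1.8e+10 m.
vₚ = √(GM · (2/rₚ − 1/a)) = √(1.993e+16 · (2/6e+09 − 1/1.8e+10)) m/s ≈ 2353 m/s = 2.353 km/s.
vₐ = √(GM · (2/rₐ − 1/a)) = √(1.993e+16 · (2/3e+10 − 1/1.8e+10)) m/s ≈ 470.6 m/s = 470.6 m/s.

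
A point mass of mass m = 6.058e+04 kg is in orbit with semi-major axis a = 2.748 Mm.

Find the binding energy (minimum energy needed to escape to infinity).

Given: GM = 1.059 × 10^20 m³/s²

Convert to SI: a = 2.748 Mm = 2.748e+06 m.
Total orbital energy is E = −GMm/(2a); binding energy is E_bind = −E = GMm/(2a).
E_bind = 1.059e+20 · 6.058e+04 / (2 · 2.748e+06) J ≈ 1.167e+18 J = 1.167 EJ.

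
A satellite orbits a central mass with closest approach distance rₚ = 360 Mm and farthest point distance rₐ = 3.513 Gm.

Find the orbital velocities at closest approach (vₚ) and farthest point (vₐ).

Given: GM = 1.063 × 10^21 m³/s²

Convert to SI: rₚ = 360 Mm = 3.6e+08 m; rₐ = 3.513 Gm = 3.513e+09 m.
Use the vis-viva equation v² = GM(2/r − 1/a) with a = (rₚ + rₐ)/2 = (3.6e+08 + 3.513e+09)/2 = 1.9365e+09 m.
vₚ = √(GM · (2/rₚ − 1/a)) = √(1.063e+21 · (2/3.6e+08 − 1/1.9365e+09)) m/s ≈ 2.314e+06 m/s = 2314 km/s.
vₐ = √(GM · (2/rₐ − 1/a)) = √(1.063e+21 · (2/3.513e+09 − 1/1.9365e+09)) m/s ≈ 2.372e+05 m/s = 237.2 km/s.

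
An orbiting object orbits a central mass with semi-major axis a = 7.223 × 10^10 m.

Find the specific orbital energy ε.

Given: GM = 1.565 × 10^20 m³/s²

ε = −GM / (2a).
ε = −1.565e+20 / (2 · 7.223e+10) J/kg ≈ -1.083e+09 J/kg = -1.083 GJ/kg.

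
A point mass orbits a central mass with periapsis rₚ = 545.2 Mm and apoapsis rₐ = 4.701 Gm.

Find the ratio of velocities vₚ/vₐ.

Convert to SI: rₚ = 545.2 Mm = 5.452e+08 m; rₐ = 4.701 Gm = 4.701e+09 m.
Conservation of angular momentum gives rₚvₚ = rₐvₐ, so vₚ/vₐ = rₐ/rₚ.
vₚ/vₐ = 4.701e+09 / 5.452e+08 ≈ 8.623.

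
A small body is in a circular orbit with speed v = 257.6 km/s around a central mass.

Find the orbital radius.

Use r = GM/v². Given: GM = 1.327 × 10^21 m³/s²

Convert to SI: v = 257.6 km/s = 257600 m/s.
For a circular orbit, v² = GM / r, so r = GM / v².
r = 1.327e+21 / (257600)² m ≈ 2e+10 m = 20 Gm.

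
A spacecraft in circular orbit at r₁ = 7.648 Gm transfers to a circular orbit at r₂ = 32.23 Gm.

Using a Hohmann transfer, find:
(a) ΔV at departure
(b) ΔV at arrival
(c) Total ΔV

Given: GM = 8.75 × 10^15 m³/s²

Convert to SI: r₁ = 7.648 Gm = 7.648e+09 m; r₂ = 32.23 Gm = 3.223e+10 m.
Transfer semi-major axis: a_t = (r₁ + r₂)/2 = (7.648e+09 + 3.223e+10)/2 = 1.9939e+10 m.
Circular speeds: v₁ = √(GM/r₁) = 1069.62 m/s, v₂ = √(GM/r₂) = 521.043 m/s.
Transfer speeds (vis-viva v² = GM(2/r − 1/a_t)): v₁ᵗ = 1359.9 m/s, v₂ᵗ = 322.698 m/s.
(a) ΔV₁ = |v₁ᵗ − v₁| ≈ 290.3 m/s = 290.3 m/s.
(b) ΔV₂ = |v₂ − v₂ᵗ| ≈ 198.3 m/s = 198.3 m/s.
(c) ΔV_total = ΔV₁ + ΔV₂ ≈ 488.6 m/s = 488.6 m/s.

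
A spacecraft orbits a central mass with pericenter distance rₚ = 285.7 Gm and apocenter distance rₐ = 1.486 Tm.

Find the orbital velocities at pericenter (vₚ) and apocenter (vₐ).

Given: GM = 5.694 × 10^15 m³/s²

Convert to SI: rₚ = 285.7 Gm = 2.857e+11 m; rₐ = 1.486 Tm = 1.486e+12 m.
Use the vis-viva equation v² = GM(2/r − 1/a) with a = (rₚ + rₐ)/2 = (2.857e+11 + 1.486e+12)/2 = 8.8585e+11 m.
vₚ = √(GM · (2/rₚ − 1/a)) = √(5.694e+15 · (2/2.857e+11 − 1/8.8585e+11)) m/s ≈ 182.8 m/s = 182.8 m/s.
vₐ = √(GM · (2/rₐ − 1/a)) = √(5.694e+15 · (2/1.486e+12 − 1/8.8585e+11)) m/s ≈ 35.15 m/s = 35.15 m/s.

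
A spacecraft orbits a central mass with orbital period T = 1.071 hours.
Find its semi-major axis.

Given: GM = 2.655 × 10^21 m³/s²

Convert to SI: T = 1.071 hours = 3855.6 s.
Invert Kepler's third law: a = (GM · T² / (4π²))^(1/3).
Substituting T = 3855.6 s and GM = 2.655e+21 m³/s²:
a = (2.655e+21 · (3855.6)² / (4π²))^(1/3) m
a ≈ 9.999e+08 m = 999.9 Mm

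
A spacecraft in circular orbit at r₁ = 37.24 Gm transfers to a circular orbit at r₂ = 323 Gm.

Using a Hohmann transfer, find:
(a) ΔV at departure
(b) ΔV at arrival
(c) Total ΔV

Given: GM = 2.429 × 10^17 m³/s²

Convert to SI: r₁ = 37.24 Gm = 3.724e+10 m; r₂ = 323 Gm = 3.23e+11 m.
Transfer semi-major axis: a_t = (r₁ + r₂)/2 = (3.724e+10 + 3.23e+11)/2 = 1.8012e+11 m.
Circular speeds: v₁ = √(GM/r₁) = 2553.93 m/s, v₂ = √(GM/r₂) = 867.186 m/s.
Transfer speeds (vis-viva v² = GM(2/r − 1/a_t)): v₁ᵗ = 3420.02 m/s, v₂ᵗ = 394.309 m/s.
(a) ΔV₁ = |v₁ᵗ − v₁| ≈ 866.1 m/s = 866.1 m/s.
(b) ΔV₂ = |v₂ − v₂ᵗ| ≈ 472.9 m/s = 472.9 m/s.
(c) ΔV_total = ΔV₁ + ΔV₂ ≈ 1339 m/s = 1.339 km/s.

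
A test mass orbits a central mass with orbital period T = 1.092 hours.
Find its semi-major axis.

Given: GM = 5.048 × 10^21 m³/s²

Convert to SI: T = 1.092 hours = 3931.2 s.
Invert Kepler's third law: a = (GM · T² / (4π²))^(1/3).
Substituting T = 3931.2 s and GM = 5.048e+21 m³/s²:
a = (5.048e+21 · (3931.2)² / (4π²))^(1/3) m
a ≈ 1.255e+09 m = 1.255 Gm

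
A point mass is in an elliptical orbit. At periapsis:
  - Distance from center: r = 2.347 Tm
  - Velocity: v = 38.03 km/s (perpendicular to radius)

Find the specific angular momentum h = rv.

Convert to SI: r = 2.347 Tm = 2.347e+12 m; v = 38.03 km/s = 38030 m/s.
With v perpendicular to r, h = r · v.
h = 2.347e+12 · 38030 m²/s ≈ 8.926e+16 m²/s.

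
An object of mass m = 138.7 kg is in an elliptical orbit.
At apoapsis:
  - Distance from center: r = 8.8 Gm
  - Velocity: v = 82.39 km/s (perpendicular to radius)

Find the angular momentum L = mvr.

Convert to SI: r = 8.8 Gm = 8.8e+09 m; v = 82.39 km/s = 82390 m/s.
Since v is perpendicular to r, L = m · v · r.
L = 138.7 · 82390 · 8.8e+09 kg·m²/s ≈ 1.006e+17 kg·m²/s.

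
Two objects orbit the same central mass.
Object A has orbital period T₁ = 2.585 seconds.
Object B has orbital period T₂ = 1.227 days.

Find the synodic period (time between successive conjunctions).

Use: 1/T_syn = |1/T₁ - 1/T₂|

Convert to SI: T₂ = 1.227 days = 106013 s.
T_syn = |T₁ · T₂ / (T₁ − T₂)|.
T_syn = |2.585 · 106013 / (2.585 − 106013)| s ≈ 2.585 s = 2.585 seconds.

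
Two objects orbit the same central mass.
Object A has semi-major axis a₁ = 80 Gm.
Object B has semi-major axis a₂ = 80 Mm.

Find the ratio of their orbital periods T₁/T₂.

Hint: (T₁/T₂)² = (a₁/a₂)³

Convert to SI: a₁ = 80 Gm = 8e+10 m; a₂ = 80 Mm = 8e+07 m.
From Kepler's third law, (T₁/T₂)² = (a₁/a₂)³, so T₁/T₂ = (a₁/a₂)^(3/2).
a₁/a₂ = 8e+10 / 8e+07 = 1000.
T₁/T₂ = (1000)^(3/2) ≈ 3.162e+04.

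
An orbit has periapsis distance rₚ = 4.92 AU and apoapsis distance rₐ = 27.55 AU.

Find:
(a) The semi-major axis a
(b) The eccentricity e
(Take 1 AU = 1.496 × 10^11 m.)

Convert to SI: rₚ = 4.92 AU = 7.36032e+11 m; rₐ = 27.55 AU = 4.12148e+12 m.
(a) a = (rₚ + rₐ) / 2 = (7.36032e+11 + 4.12148e+12) / 2 ≈ 2.429e+12 m = 16.23 AU.
(b) e = (rₐ − rₚ) / (rₐ + rₚ) = (4.12148e+12 − 7.36032e+11) / (4.12148e+12 + 7.36032e+11) ≈ 0.697.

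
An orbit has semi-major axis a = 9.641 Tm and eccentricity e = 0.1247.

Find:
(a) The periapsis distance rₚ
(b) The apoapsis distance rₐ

Convert to SI: a = 9.641 Tm = 9.641e+12 m.
(a) rₚ = a(1 − e) = 9.641e+12 · (1 − 0.1247) = 9.641e+12 · 0.8753 ≈ 8.439e+12 m = 8.439 Tm.
(b) rₐ = a(1 + e) = 9.641e+12 · (1 + 0.1247) = 9.641e+12 · 1.1247 ≈ 1.084e+13 m = 10.84 Tm.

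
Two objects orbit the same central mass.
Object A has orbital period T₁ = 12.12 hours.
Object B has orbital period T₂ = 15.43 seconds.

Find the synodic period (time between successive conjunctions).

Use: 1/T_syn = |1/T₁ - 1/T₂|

Convert to SI: T₁ = 12.12 hours = 43632 s.
T_syn = |T₁ · T₂ / (T₁ − T₂)|.
T_syn = |43632 · 15.43 / (43632 − 15.43)| s ≈ 15.44 s = 15.44 seconds.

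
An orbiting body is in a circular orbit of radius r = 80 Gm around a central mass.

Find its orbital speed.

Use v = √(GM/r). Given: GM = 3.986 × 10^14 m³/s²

Convert to SI: r = 80 Gm = 8e+10 m.
For a circular orbit, gravity supplies the centripetal force, so v = √(GM / r).
v = √(3.986e+14 / 8e+10) m/s ≈ 70.59 m/s = 70.59 m/s.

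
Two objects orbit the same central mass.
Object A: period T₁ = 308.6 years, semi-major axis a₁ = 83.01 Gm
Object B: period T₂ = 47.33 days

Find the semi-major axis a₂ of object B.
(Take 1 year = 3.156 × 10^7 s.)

Convert to SI: T₁ = 308.6 years = 9.73942e+09 s; a₁ = 83.01 Gm = 8.301e+10 m; T₂ = 47.33 days = 4.08931e+06 s.
Kepler's third law: (T₁/T₂)² = (a₁/a₂)³ ⇒ a₂ = a₁ · (T₂/T₁)^(2/3).
T₂/T₁ = 4.08931e+06 / 9.73942e+09 = 0.000419872.
a₂ = 8.301e+10 · (0.000419872)^(2/3) m ≈ 4.655e+08 m = 465.5 Mm.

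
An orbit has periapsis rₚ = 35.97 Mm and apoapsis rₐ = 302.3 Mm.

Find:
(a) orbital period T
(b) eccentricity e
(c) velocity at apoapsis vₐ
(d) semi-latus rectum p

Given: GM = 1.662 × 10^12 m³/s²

Convert to SI: rₚ = 35.97 Mm = 3.597e+07 m; rₐ = 302.3 Mm = 3.023e+08 m.
(a) With a = (rₚ + rₐ)/2 = 1.69135e+08 m, T = 2π √(a³/GM) = 2π √((1.69135e+08)³/1.662e+12) s ≈ 1.072e+07 s
(b) e = (rₐ − rₚ)/(rₐ + rₚ) = (3.023e+08 − 3.597e+07)/(3.023e+08 + 3.597e+07) ≈ 0.7873
(c) With a = (rₚ + rₐ)/2 = 1.69135e+08 m, vₐ = √(GM (2/rₐ − 1/a)) = √(1.662e+12 · (2/3.023e+08 − 1/1.69135e+08)) m/s ≈ 34.19 m/s
(d) From a = (rₚ + rₐ)/2 = 1.69135e+08 m and e = (rₐ − rₚ)/(rₐ + rₚ) = 0.78733, p = a(1 − e²) = 1.69135e+08 · (1 − (0.78733)²) ≈ 6.429e+07 m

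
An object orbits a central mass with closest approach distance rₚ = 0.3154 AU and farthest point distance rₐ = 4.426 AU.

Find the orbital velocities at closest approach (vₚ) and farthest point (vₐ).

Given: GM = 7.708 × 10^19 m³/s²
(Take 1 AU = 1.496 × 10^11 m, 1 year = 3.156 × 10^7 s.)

Convert to SI: rₚ = 0.3154 AU = 4.71838e+10 m; rₐ = 4.426 AU = 6.6213e+11 m.
Use the vis-viva equation v² = GM(2/r − 1/a) with a = (rₚ + rₐ)/2 = (4.71838e+10 + 6.6213e+11)/2 = 3.54657e+11 m.
vₚ = √(GM · (2/rₚ − 1/a)) = √(7.708e+19 · (2/4.71838e+10 − 1/3.54657e+11)) m/s ≈ 5.523e+04 m/s = 11.65 AU/year.
vₐ = √(GM · (2/rₐ − 1/a)) = √(7.708e+19 · (2/6.6213e+11 − 1/3.54657e+11)) m/s ≈ 3935 m/s = 0.8302 AU/year.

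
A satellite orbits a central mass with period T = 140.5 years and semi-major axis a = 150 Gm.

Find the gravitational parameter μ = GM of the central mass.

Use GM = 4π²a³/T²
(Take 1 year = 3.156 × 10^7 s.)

Convert to SI: T = 140.5 years = 4.43418e+09 s; a = 150 Gm = 1.5e+11 m.
GM = 4π² · a³ / T².
GM = 4π² · (1.5e+11)³ / (4.43418e+09)² m³/s² ≈ 6.777e+15 m³/s² = 6.777 × 10^15 m³/s².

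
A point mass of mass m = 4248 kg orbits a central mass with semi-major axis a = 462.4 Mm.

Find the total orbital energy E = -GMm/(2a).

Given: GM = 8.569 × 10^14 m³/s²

Convert to SI: a = 462.4 Mm = 4.624e+08 m.
E = −GMm / (2a).
E = −8.569e+14 · 4248 / (2 · 4.624e+08) J ≈ -3.936e+09 J = -3.936 GJ.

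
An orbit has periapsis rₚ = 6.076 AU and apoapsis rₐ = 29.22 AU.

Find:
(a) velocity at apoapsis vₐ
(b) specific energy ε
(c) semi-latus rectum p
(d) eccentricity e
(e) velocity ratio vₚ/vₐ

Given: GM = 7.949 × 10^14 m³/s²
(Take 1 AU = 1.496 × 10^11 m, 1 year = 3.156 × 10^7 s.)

Convert to SI: rₚ = 6.076 AU = 9.0897e+11 m; rₐ = 29.22 AU = 4.37131e+12 m.
(a) With a = (rₚ + rₐ)/2 = 2.64014e+12 m, vₐ = √(GM (2/rₐ − 1/a)) = √(7.949e+14 · (2/4.37131e+12 − 1/2.64014e+12)) m/s ≈ 7.912 m/s
(b) With a = (rₚ + rₐ)/2 = 2.64014e+12 m, ε = −GM/(2a) = −7.949e+14/(2 · 2.64014e+12) J/kg ≈ -150.5 J/kg
(c) From a = (rₚ + rₐ)/2 = 2.64014e+12 m and e = (rₐ − rₚ)/(rₐ + rₚ) = 0.655712, p = a(1 − e²) = 2.64014e+12 · (1 − (0.655712)²) ≈ 1.505e+12 m
(d) e = (rₐ − rₚ)/(rₐ + rₚ) = (4.37131e+12 − 9.0897e+11)/(4.37131e+12 + 9.0897e+11) ≈ 0.6557
(e) Conservation of angular momentum (rₚvₚ = rₐvₐ) gives vₚ/vₐ = rₐ/rₚ = 4.37131e+12/9.0897e+11 ≈ 4.809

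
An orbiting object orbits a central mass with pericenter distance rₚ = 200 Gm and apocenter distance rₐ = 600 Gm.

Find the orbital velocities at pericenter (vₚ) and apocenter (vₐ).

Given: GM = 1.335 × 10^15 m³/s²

Convert to SI: rₚ = 200 Gm = 2e+11 m; rₐ = 600 Gm = 6e+11 m.
Use the vis-viva equation v² = GM(2/r − 1/a) with a = (rₚ + rₐ)/2 = (2e+11 + 6e+11)/2 = 4e+11 m.
vₚ = √(GM · (2/rₚ − 1/a)) = √(1.335e+15 · (2/2e+11 − 1/4e+11)) m/s ≈ 100.1 m/s = 100.1 m/s.
vₐ = √(GM · (2/rₐ − 1/a)) = √(1.335e+15 · (2/6e+11 − 1/4e+11)) m/s ≈ 33.35 m/s = 33.35 m/s.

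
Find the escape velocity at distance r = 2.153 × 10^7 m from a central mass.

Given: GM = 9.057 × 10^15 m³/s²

Escape velocity comes from setting total energy to zero: ½v² − GM/r = 0 ⇒ v_esc = √(2GM / r).
v_esc = √(2 · 9.057e+15 / 2.153e+07) m/s ≈ 2.901e+04 m/s = 29.01 km/s.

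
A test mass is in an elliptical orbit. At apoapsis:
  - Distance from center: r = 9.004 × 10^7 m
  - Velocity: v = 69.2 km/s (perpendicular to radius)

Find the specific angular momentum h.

Convert to SI: v = 69.2 km/s = 69200 m/s.
With v perpendicular to r, h = r · v.
h = 9.004e+07 · 69200 m²/s ≈ 6.231e+12 m²/s.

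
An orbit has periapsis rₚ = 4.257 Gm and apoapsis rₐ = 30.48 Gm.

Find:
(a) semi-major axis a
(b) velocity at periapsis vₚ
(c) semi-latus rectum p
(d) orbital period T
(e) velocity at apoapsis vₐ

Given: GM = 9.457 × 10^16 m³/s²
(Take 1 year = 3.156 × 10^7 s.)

Convert to SI: rₚ = 4.257 Gm = 4.257e+09 m; rₐ = 30.48 Gm = 3.048e+10 m.
(a) a = (rₚ + rₐ)/2 = (4.257e+09 + 3.048e+10)/2 ≈ 1.737e+10 m
(b) With a = (rₚ + rₐ)/2 = 1.73685e+10 m, vₚ = √(GM (2/rₚ − 1/a)) = √(9.457e+16 · (2/4.257e+09 − 1/1.73685e+10)) m/s ≈ 6244 m/s
(c) From a = (rₚ + rₐ)/2 = 1.73685e+10 m and e = (rₐ − rₚ)/(rₐ + rₚ) = 0.754901, p = a(1 − e²) = 1.73685e+10 · (1 − (0.754901)²) ≈ 7.471e+09 m
(d) With a = (rₚ + rₐ)/2 = 1.73685e+10 m, T = 2π √(a³/GM) = 2π √((1.73685e+10)³/9.457e+16) s ≈ 4.677e+07 s
(e) With a = (rₚ + rₐ)/2 = 1.73685e+10 m, vₐ = √(GM (2/rₐ − 1/a)) = √(9.457e+16 · (2/3.048e+10 − 1/1.73685e+10)) m/s ≈ 872 m/s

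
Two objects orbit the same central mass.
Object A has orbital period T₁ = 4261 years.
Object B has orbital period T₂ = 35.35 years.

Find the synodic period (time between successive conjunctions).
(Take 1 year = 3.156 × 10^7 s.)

Convert to SI: T₁ = 4261 years = 1.34477e+11 s; T₂ = 35.35 years = 1.11565e+09 s.
T_syn = |T₁ · T₂ / (T₁ − T₂)|.
T_syn = |1.34477e+11 · 1.11565e+09 / (1.34477e+11 − 1.11565e+09)| s ≈ 1.125e+09 s = 35.65 years.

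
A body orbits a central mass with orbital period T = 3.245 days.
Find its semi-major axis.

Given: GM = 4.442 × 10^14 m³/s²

Convert to SI: T = 3.245 days = 280368 s.
Invert Kepler's third law: a = (GM · T² / (4π²))^(1/3).
Substituting T = 280368 s and GM = 4.442e+14 m³/s²:
a = (4.442e+14 · (280368)² / (4π²))^(1/3) m
a ≈ 9.599e+07 m = 9.599 × 10^7 m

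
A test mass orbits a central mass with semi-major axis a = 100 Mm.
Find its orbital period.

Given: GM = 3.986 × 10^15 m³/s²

Convert to SI: a = 100 Mm = 1e+08 m.
Kepler's third law: T = 2π √(a³ / GM).
Substituting a = 1e+08 m and GM = 3.986e+15 m³/s²:
T = 2π √((1e+08)³ / 3.986e+15) s
T ≈ 9.952e+04 s = 1.152 days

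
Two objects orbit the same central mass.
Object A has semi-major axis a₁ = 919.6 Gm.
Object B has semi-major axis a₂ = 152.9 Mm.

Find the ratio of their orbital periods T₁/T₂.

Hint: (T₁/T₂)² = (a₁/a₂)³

Convert to SI: a₁ = 919.6 Gm = 9.196e+11 m; a₂ = 152.9 Mm = 1.529e+08 m.
From Kepler's third law, (T₁/T₂)² = (a₁/a₂)³, so T₁/T₂ = (a₁/a₂)^(3/2).
a₁/a₂ = 9.196e+11 / 1.529e+08 = 6014.39.
T₁/T₂ = (6014.39)^(3/2) ≈ 4.664e+05.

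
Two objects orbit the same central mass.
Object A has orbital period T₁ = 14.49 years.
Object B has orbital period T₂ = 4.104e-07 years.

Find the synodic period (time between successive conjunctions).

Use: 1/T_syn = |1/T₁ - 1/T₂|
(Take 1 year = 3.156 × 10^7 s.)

Convert to SI: T₁ = 14.49 years = 4.57304e+08 s; T₂ = 4.104e-07 years = 12.9522 s.
T_syn = |T₁ · T₂ / (T₁ − T₂)|.
T_syn = |4.57304e+08 · 12.9522 / (4.57304e+08 − 12.9522)| s ≈ 12.95 s = 4.104e-07 years.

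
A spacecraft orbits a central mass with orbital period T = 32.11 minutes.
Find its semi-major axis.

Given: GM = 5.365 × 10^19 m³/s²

Convert to SI: T = 32.11 minutes = 1926.6 s.
Invert Kepler's third law: a = (GM · T² / (4π²))^(1/3).
Substituting T = 1926.6 s and GM = 5.365e+19 m³/s²:
a = (5.365e+19 · (1926.6)² / (4π²))^(1/3) m
a ≈ 1.715e+08 m = 171.5 Mm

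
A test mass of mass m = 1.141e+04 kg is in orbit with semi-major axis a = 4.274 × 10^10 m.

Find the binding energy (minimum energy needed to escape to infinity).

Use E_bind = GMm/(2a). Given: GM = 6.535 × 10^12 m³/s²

Total orbital energy is E = −GMm/(2a); binding energy is E_bind = −E = GMm/(2a).
E_bind = 6.535e+12 · 1.141e+04 / (2 · 4.274e+10) J ≈ 8.723e+05 J = 872.3 kJ.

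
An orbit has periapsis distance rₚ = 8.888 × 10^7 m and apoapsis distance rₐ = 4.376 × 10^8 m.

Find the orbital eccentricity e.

e = (rₐ − rₚ) / (rₐ + rₚ).
e = (4.376e+08 − 8.888e+07) / (4.376e+08 + 8.888e+07) = 3.4872e+08 / 5.2648e+08 ≈ 0.6624.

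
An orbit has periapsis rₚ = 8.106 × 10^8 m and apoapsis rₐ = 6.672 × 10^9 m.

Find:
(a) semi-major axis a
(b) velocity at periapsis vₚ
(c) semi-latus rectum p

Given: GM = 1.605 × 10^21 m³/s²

(a) a = (rₚ + rₐ)/2 = (8.106e+08 + 6.672e+09)/2 ≈ 3.741e+09 m
(b) With a = (rₚ + rₐ)/2 = 3.7413e+09 m, vₚ = √(GM (2/rₚ − 1/a)) = √(1.605e+21 · (2/8.106e+08 − 1/3.7413e+09)) m/s ≈ 1.879e+06 m/s
(c) From a = (rₚ + rₐ)/2 = 3.7413e+09 m and e = (rₐ − rₚ)/(rₐ + rₚ) = 0.783337, p = a(1 − e²) = 3.7413e+09 · (1 − (0.783337)²) ≈ 1.446e+09 m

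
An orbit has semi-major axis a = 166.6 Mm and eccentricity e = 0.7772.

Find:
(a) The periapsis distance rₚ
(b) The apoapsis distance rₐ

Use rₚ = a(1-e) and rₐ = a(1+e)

Convert to SI: a = 166.6 Mm = 1.666e+08 m.
(a) rₚ = a(1 − e) = 1.666e+08 · (1 − 0.7772) = 1.666e+08 · 0.2228 ≈ 3.712e+07 m = 37.12 Mm.
(b) rₐ = a(1 + e) = 1.666e+08 · (1 + 0.7772) = 1.666e+08 · 1.7772 ≈ 2.961e+08 m = 296.1 Mm.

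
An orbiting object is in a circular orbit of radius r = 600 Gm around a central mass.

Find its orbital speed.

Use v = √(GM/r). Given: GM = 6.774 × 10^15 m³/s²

Convert to SI: r = 600 Gm = 6e+11 m.
For a circular orbit, gravity supplies the centripetal force, so v = √(GM / r).
v = √(6.774e+15 / 6e+11) m/s ≈ 106.3 m/s = 106.3 m/s.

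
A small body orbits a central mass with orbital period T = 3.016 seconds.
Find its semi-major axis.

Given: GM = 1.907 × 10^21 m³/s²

Invert Kepler's third law: a = (GM · T² / (4π²))^(1/3).
Substituting T = 3.016 s and GM = 1.907e+21 m³/s²:
a = (1.907e+21 · (3.016)² / (4π²))^(1/3) m
a ≈ 7.602e+06 m = 7.602 Mm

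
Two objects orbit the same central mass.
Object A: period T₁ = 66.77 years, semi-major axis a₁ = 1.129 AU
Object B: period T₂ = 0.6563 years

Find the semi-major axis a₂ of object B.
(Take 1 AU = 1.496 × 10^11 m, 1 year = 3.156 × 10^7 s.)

Convert to SI: T₁ = 66.77 years = 2.10726e+09 s; a₁ = 1.129 AU = 1.68898e+11 m; T₂ = 0.6563 years = 2.07128e+07 s.
Kepler's third law: (T₁/T₂)² = (a₁/a₂)³ ⇒ a₂ = a₁ · (T₂/T₁)^(2/3).
T₂/T₁ = 2.07128e+07 / 2.10726e+09 = 0.00982926.
a₂ = 1.68898e+11 · (0.00982926)^(2/3) m ≈ 7.75e+09 m = 0.05181 AU.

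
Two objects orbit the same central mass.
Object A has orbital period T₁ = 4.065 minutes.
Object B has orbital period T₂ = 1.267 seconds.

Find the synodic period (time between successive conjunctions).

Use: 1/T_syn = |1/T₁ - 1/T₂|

Convert to SI: T₁ = 4.065 minutes = 243.9 s.
T_syn = |T₁ · T₂ / (T₁ − T₂)|.
T_syn = |243.9 · 1.267 / (243.9 − 1.267)| s ≈ 1.274 s = 1.274 seconds.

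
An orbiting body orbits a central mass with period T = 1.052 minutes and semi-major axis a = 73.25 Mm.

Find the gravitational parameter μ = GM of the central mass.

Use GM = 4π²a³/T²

Convert to SI: T = 1.052 minutes = 63.12 s; a = 73.25 Mm = 7.325e+07 m.
GM = 4π² · a³ / T².
GM = 4π² · (7.325e+07)³ / (63.12)² m³/s² ≈ 3.894e+21 m³/s² = 3.894 × 10^21 m³/s².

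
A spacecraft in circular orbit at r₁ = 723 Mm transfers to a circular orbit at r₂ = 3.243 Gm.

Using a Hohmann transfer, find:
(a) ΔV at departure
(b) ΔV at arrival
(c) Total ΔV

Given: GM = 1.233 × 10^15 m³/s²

Convert to SI: r₁ = 723 Mm = 7.23e+08 m; r₂ = 3.243 Gm = 3.243e+09 m.
Transfer semi-major axis: a_t = (r₁ + r₂)/2 = (7.23e+08 + 3.243e+09)/2 = 1.983e+09 m.
Circular speeds: v₁ = √(GM/r₁) = 1305.91 m/s, v₂ = √(GM/r₂) = 616.606 m/s.
Transfer speeds (vis-viva v² = GM(2/r − 1/a_t)): v₁ᵗ = 1670.03 m/s, v₂ᵗ = 372.32 m/s.
(a) ΔV₁ = |v₁ᵗ − v₁| ≈ 364.1 m/s = 364.1 m/s.
(b) ΔV₂ = |v₂ − v₂ᵗ| ≈ 244.3 m/s = 244.3 m/s.
(c) ΔV_total = ΔV₁ + ΔV₂ ≈ 608.4 m/s = 608.4 m/s.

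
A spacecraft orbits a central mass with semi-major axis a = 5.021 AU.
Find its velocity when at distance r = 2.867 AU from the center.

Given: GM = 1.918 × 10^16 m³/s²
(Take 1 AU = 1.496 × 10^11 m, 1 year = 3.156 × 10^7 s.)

Convert to SI: a = 5.021 AU = 7.51142e+11 m; r = 2.867 AU = 4.28903e+11 m.
Vis-viva: v = √(GM · (2/r − 1/a)).
2/r − 1/a = 2/4.28903e+11 − 1/7.51142e+11 = 3.33175e-12 m⁻¹.
v = √(1.918e+16 · 3.33175e-12) m/s ≈ 252.8 m/s = 0.05333 AU/year.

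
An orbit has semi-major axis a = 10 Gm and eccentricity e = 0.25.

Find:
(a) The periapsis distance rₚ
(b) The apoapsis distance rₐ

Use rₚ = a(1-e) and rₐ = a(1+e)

Convert to SI: a = 10 Gm = 1e+10 m.
(a) rₚ = a(1 − e) = 1e+10 · (1 − 0.25) = 1e+10 · 0.75 ≈ 7.5e+09 m = 7.5 Gm.
(b) rₐ = a(1 + e) = 1e+10 · (1 + 0.25) = 1e+10 · 1.25 ≈ 1.25e+10 m = 12.5 Gm.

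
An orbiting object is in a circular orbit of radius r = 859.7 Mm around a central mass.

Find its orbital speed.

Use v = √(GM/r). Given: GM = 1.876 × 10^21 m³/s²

Convert to SI: r = 859.7 Mm = 8.597e+08 m.
For a circular orbit, gravity supplies the centripetal force, so v = √(GM / r).
v = √(1.876e+21 / 8.597e+08) m/s ≈ 1.477e+06 m/s = 1477 km/s.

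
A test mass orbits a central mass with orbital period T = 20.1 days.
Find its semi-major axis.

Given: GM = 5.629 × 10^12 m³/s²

Convert to SI: T = 20.1 days = 1.73664e+06 s.
Invert Kepler's third law: a = (GM · T² / (4π²))^(1/3).
Substituting T = 1.73664e+06 s and GM = 5.629e+12 m³/s²:
a = (5.629e+12 · (1.73664e+06)² / (4π²))^(1/3) m
a ≈ 7.548e+07 m = 75.48 Mm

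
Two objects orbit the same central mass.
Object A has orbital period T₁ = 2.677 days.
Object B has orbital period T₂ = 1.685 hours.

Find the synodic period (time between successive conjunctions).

Convert to SI: T₁ = 2.677 days = 231293 s; T₂ = 1.685 hours = 6066 s.
T_syn = |T₁ · T₂ / (T₁ − T₂)|.
T_syn = |231293 · 6066 / (231293 − 6066)| s ≈ 6229 s = 1.73 hours.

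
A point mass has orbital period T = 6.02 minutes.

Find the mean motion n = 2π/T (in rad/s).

Convert to SI: T = 6.02 minutes = 361.2 s.
n = 2π / T.
n = 2π / 361.2 s ≈ 0.0174 rad/s.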